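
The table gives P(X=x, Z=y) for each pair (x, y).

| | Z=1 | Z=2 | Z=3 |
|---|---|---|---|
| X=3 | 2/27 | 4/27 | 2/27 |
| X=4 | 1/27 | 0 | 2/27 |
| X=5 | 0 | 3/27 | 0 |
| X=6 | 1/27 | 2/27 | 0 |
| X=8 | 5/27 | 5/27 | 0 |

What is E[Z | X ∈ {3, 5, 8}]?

P(X ∈ {3, 5, 8}) = 7/9.
Σ Z·P over the event = 1·(2/27) + 2·(4/27) + 3·(2/27) + 2·(3/27) + 1·(5/27) + 2·(5/27) = 37/27.
E[Z | X ∈ {3, 5, 8}] = (37/27) / (7/9) = 37/21.

37/21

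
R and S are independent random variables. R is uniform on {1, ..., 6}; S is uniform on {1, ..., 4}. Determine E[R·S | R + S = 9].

Outcomes with R + S = 9: (5,4), (6,3), each with probability 1/24.
E[R·S | R + S = 9] = (20 + 18) / 2 = 19.

19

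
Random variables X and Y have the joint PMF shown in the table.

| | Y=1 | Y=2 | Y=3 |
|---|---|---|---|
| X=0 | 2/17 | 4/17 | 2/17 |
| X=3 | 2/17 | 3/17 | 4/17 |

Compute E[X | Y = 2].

P(Y = 2) = 7/17.
Σ X·P over the event = 0·(4/17) + 3·(3/17) = 9/17.
E[X | Y = 2] = (9/17) / (7/17) = 9/7.

9/7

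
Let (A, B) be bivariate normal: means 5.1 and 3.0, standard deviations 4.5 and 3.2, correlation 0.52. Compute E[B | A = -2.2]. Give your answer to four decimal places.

0.3006

For a bivariate normal, E[B | A=x] = μ_B + ρ·(σ_B/σ_A)·(x − μ_A).
E[B | A=-2.2] = 3.0 + (0.52)·(3.2/4.5)·(-2.2 − (5.1)) = 3.0 + (0.36978)·(-7.3) = 0.3006.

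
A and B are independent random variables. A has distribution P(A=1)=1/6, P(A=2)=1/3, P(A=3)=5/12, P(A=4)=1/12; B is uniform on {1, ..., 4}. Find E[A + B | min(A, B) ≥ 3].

P(min(A, B) ≥ 3) = 1/4.
Summing (A+B)·P(x,y) over outcomes with min(A, B) ≥ 3 gives 5/3.
E[A + B | min(A, B) ≥ 3] = (5/3) / (1/4) = 20/3.

20/3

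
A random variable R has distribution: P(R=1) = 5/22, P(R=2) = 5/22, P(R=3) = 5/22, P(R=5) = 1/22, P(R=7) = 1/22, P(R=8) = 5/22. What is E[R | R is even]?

P(R is even) = 5/11.
Σ over the event: 2·5/22 + 8·5/22 = 25/11.
E[R | R is even] = (25/11) / (5/11) = 5.

5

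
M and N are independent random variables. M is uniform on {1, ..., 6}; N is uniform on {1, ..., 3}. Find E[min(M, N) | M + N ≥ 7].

P(M + N ≥ 7) = 1/3.
Summing min(M,N)·P(x,y) over outcomes with M + N ≥ 7 gives 7/9.
E[min(M, N) | M + N ≥ 7] = (7/9) / (1/3) = 7/3.

7/3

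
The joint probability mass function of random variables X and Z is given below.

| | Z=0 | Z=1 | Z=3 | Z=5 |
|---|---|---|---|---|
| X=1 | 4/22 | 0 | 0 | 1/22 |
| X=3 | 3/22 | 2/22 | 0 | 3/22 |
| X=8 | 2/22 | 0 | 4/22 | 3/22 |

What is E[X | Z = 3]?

8

P(Z = 3) = 2/11.
Σ X·P over the event = 8·(4/22) = 16/11.
E[X | Z = 3] = (16/11) / (2/11) = 8.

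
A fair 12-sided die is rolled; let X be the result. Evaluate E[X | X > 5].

9

Given X > 5, X is equally likely to be any of {6, 7, 8, 9, 10, 11, 12}.
E[X | X > 5] = (6 + 7 + 8 + 9 + 10 + 11 + 12) / 7 = 9.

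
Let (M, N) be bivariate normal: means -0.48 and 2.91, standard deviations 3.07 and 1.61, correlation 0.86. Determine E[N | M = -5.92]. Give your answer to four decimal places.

0.4565

The regression of N on M has slope ρ·σ_N/σ_M and passes through (μ_M, μ_N).
E[N | M=-5.92] = 2.91 + (0.86)·(1.61/3.07)·(-5.92 − (-0.48)) = 2.91 + (0.45101)·(-5.44) = 0.4565.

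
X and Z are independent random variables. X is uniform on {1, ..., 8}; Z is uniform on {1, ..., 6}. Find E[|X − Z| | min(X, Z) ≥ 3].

P(min(X, Z) ≥ 3) = 1/2.
Summing |X−Z|·P(x,y) over outcomes with min(X, Z) ≥ 3 gives 11/12.
E[|X − Z| | min(X, Z) ≥ 3] = (11/12) / (1/2) = 11/6.

11/6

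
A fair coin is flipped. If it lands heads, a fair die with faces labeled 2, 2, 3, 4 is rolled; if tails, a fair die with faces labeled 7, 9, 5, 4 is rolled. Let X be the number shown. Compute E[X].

9/2

E[X | heads] = (2+2+3+4)/4 = 11/4.
E[X | tails] = (7+9+5+4)/4 = 25/4.
By the law of total expectation,
E[X] = (1/2)·(11/4) + (1/2)·(25/4) = 9/2.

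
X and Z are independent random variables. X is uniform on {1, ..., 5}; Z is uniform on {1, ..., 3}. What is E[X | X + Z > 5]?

13/3

P(X + Z > 5) = 2/5.
Summing X·P(x,y) over outcomes with X + Z > 5 gives 26/15.
E[X | X + Z > 5] = (26/15) / (2/5) = 13/3.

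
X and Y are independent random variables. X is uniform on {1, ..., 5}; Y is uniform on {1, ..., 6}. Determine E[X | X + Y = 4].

Outcomes with X + Y = 4: (1,3), (2,2), (3,1), each with probability 1/30.
E[X | X + Y = 4] = (1 + 2 + 3) / 3 = 2.

2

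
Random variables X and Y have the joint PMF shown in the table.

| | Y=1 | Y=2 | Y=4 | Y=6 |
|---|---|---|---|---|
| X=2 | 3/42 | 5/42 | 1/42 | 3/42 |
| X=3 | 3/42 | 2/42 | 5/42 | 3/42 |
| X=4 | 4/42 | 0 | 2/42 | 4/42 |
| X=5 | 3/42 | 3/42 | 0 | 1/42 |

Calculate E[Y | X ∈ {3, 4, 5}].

P(X ∈ {3, 4, 5}) = 5/7.
Summing Y·P(X=x,Y=y) over the conditioning event gives 16/7.
E[Y | X ∈ {3, 4, 5}] = (16/7) / (5/7) = 16/5.

16/5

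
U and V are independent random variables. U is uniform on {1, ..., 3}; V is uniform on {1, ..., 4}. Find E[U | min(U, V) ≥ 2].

P(min(U, V) ≥ 2) = 1/2.
Summing U·P(x,y) over outcomes with min(U, V) ≥ 2 gives 5/4.
E[U | min(U, V) ≥ 2] = (5/4) / (1/2) = 5/2.

5/2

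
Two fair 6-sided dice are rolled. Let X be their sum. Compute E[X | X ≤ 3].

P(X ≤ 3) = 1/12.
Σ over the event: 2·1/36 + 3·1/18 = 2/9.
E[X | X ≤ 3] = (2/9) / (1/12) = 8/3.

8/3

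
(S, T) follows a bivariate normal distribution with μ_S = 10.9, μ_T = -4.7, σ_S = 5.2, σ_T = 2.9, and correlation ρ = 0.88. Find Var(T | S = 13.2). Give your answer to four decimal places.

1.8973

For a bivariate normal, Var(T | S=x) = σ_T²(1 − ρ²).
Var(T | S=13.2) = (2.9)²·(1 − (0.88)²) = 8.41·0.2256 = 1.8973.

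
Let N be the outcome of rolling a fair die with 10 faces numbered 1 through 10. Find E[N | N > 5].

Given N > 5, N is equally likely to be any of {6, 7, 8, 9, 10}.
E[N | N > 5] = (6 + 7 + 8 + 9 + 10) / 5 = 8.

8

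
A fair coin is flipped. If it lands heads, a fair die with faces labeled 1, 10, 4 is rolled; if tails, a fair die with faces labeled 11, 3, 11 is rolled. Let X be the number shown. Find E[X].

E[X | heads] = (1+10+4)/3 = 5.
E[X | tails] = (11+3+11)/3 = 25/3.
E[X] = (1/2)·(5) + (1/2)·(25/3) = 20/3.

20/3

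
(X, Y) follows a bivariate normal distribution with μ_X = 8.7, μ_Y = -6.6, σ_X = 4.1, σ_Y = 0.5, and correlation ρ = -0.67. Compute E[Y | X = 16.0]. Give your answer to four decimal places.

For a bivariate normal, E[Y | X=x] = μ_Y + ρ·(σ_Y/σ_X)·(x − μ_X).
E[Y | X=16.0] = -6.6 + (-0.67)·(0.5/4.1)·(16.0 − (8.7)) = -6.6 + (-0.081707)·(7.3) = -7.1965.

-7.1965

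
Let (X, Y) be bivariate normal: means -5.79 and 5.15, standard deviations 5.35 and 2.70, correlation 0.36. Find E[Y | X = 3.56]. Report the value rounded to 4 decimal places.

E[Y | X=x] = μ_Y + ρ(σ_Y/σ_X)(x − μ_X) for jointly normal variables.
E[Y | X=3.56] = 5.15 + (0.36)·(2.70/5.35)·(3.56 − (-5.79)) = 5.15 + (0.18168)·(9.35) = 6.8487.

6.8487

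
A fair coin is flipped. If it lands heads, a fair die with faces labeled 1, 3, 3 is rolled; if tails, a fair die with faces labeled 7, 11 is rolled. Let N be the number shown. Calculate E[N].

E[N | heads] = (1+3+3)/3 = 7/3.
E[N | tails] = (7+11)/2 = 9.
By the law of total expectation,
E[N] = (1/2)·(7/3) + (1/2)·(9) = 17/3.

17/3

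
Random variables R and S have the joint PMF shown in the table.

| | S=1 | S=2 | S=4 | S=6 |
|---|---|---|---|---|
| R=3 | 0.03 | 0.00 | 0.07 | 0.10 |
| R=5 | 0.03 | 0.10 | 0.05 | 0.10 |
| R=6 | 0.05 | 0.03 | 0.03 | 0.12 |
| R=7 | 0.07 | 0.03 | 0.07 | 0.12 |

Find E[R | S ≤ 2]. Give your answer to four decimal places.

5.6471

P(S ≤ 2) = 0.34.
Σ R·P over the event = 3·(0.03) + 5·(0.03) + 5·(0.10) + 6·(0.05) + 6·(0.03) + 7·(0.07) + 7·(0.03) = 1.92.
E[R | S ≤ 2] = (1.92) / (0.34) = 5.6471.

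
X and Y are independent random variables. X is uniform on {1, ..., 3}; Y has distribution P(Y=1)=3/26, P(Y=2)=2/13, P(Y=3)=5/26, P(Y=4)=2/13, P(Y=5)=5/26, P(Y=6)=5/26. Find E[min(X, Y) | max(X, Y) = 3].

P(max(X, Y) = 3) = 11/39.
Summing min(X,Y)·P(x,y) over outcomes with max(X, Y) = 3 gives 41/78.
E[min(X, Y) | max(X, Y) = 3] = (41/78) / (11/39) = 41/22.

41/22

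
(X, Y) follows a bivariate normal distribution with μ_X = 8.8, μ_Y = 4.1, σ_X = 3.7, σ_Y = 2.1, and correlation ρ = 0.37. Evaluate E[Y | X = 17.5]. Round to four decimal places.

For a bivariate normal, E[Y | X=x] = μ_Y + ρ·(σ_Y/σ_X)·(x − μ_X).
E[Y | X=17.5] = 4.1 + (0.37)·(2.1/3.7)·(17.5 − (8.8)) = 4.1 + (0.21)·(8.7) = 5.9270.

5.9270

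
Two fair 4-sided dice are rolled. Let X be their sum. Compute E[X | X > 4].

P(X > 4) = 5/8.
Σ over the event: 5·1/4 + 6·3/16 + 7·1/8 + 8·1/16 = 15/4.
E[X | X > 4] = (15/4) / (5/8) = 6.

6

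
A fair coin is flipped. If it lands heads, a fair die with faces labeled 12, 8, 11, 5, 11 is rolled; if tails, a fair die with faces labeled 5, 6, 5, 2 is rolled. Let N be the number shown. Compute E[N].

E[N | heads] = (12+8+11+5+11)/5 = 47/5.
E[N | tails] = (5+6+5+2)/4 = 9/2.
By the law of total expectation,
E[N] = (1/2)·(47/5) + (1/2)·(9/2) = 139/20.

139/20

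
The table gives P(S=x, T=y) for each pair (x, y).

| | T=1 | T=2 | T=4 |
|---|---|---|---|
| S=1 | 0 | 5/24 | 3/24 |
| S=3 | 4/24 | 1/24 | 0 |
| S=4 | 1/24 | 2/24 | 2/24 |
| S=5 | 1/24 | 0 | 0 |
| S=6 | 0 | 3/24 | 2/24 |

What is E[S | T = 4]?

23/7

P(T = 4) = 7/24.
Summing S·P(S=x,T=y) over the conditioning event gives 23/24.
E[S | T = 4] = (23/24) / (7/24) = 23/7.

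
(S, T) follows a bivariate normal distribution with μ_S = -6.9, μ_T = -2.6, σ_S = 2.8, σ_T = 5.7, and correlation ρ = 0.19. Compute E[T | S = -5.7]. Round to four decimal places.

E[T | S=x] = μ_T + ρ(σ_T/σ_S)(x − μ_S) for jointly normal variables.
E[T | S=-5.7] = -2.6 + (0.19)·(5.7/2.8)·(-5.7 − (-6.9)) = -2.6 + (0.38679)·(1.2) = -2.1359.

-2.1359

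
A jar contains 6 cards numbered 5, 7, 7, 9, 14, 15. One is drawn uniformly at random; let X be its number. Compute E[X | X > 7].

P(X > 7) = 1/2.
Σ over the event: 9·1/6 + 14·1/6 + 15·1/6 = 19/3.
E[X | X > 7] = (19/3) / (1/2) = 38/3.

38/3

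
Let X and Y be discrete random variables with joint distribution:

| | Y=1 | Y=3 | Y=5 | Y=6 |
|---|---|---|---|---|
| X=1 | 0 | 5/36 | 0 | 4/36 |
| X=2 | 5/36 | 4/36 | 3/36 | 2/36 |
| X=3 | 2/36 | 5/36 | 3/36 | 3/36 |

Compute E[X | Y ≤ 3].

P(Y ≤ 3) = 7/12.
Summing X·P(X=x,Y=y) over the conditioning event gives 11/9.
E[X | Y ≤ 3] = (11/9) / (7/12) = 44/21.

44/21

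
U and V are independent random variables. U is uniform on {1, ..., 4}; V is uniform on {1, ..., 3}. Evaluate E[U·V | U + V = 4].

Outcomes with U + V = 4: (1,3), (2,2), (3,1), each with probability 1/12.
E[U·V | U + V = 4] = (3 + 4 + 3) / 3 = 10/3.

10/3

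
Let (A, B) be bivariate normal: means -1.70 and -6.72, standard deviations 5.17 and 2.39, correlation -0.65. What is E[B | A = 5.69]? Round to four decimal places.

-8.9406

The regression of B on A has slope ρ·σ_B/σ_A and passes through (μ_A, μ_B).
E[B | A=5.69] = -6.72 + (-0.65)·(2.39/5.17)·(5.69 − (-1.70)) = -6.72 + (-0.300484)·(7.39) = -8.9406.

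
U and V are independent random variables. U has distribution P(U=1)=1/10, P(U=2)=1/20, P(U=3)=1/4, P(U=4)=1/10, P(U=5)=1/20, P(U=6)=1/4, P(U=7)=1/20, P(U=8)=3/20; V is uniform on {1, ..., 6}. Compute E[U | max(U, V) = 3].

49/18

P(max(U, V) = 3) = 3/20.
Summing U·P(x,y) over outcomes with max(U, V) = 3 gives 49/120.
E[U | max(U, V) = 3] = (49/120) / (3/20) = 49/18.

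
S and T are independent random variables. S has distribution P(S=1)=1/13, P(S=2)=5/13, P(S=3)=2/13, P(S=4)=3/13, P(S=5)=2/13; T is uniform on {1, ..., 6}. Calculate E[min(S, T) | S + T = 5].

P(S + T = 5) = 11/78.
Summing min(S,T)·P(x,y) over outcomes with S + T = 5 gives 3/13.
E[min(S, T) | S + T = 5] = (3/13) / (11/78) = 18/11.

18/11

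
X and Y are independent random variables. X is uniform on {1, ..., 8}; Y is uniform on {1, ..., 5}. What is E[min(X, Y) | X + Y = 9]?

P(X + Y = 9) = 1/8.
Summing min(X,Y)·P(x,y) over outcomes with X + Y = 9 gives 7/20.
E[min(X, Y) | X + Y = 9] = (7/20) / (1/8) = 14/5.

14/5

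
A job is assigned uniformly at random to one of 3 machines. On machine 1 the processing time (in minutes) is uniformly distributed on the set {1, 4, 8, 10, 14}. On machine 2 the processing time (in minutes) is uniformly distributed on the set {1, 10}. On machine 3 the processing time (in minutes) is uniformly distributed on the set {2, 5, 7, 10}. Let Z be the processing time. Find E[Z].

63/10

E[Z | machine 1] = (1+4+8+10+14)/5 = 37/5.
E[Z | machine 2] = (1+10)/2 = 11/2.
E[Z | machine 3] = (2+5+7+10)/4 = 6.
By the law of total expectation,
E[Z] = (1/3)·(37/5) + (1/3)·(11/2) + (1/3)·(6) = 63/10.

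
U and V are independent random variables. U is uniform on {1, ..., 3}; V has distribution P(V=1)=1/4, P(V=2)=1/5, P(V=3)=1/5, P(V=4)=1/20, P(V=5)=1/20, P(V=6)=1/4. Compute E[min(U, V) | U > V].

9/7

P(U > V) = 7/30.
Summing min(U,V)·P(x,y) over outcomes with U > V gives 3/10.
E[min(U, V) | U > V] = (3/10) / (7/30) = 9/7.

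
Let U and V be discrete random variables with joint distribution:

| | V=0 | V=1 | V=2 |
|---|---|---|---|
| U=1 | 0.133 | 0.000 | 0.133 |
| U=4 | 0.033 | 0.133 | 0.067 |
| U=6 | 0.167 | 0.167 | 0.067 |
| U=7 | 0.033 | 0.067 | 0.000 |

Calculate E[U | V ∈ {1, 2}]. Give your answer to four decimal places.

P(V ∈ {1, 2}) = 0.634.
Summing U·P(U=x,V=y) over the conditioning event gives 2.806.
E[U | V ∈ {1, 2}] = (2.806) / (0.634) = 4.4259.

4.4259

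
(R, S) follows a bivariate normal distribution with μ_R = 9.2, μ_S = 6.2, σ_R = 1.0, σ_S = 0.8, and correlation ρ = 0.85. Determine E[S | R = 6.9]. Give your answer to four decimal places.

4.6360

E[S | R=x] = μ_S + ρ(σ_S/σ_R)(x − μ_R) for jointly normal variables.
E[S | R=6.9] = 6.2 + (0.85)·(0.8/1.0)·(6.9 − (9.2)) = 6.2 + (0.68)·(-2.3) = 4.6360.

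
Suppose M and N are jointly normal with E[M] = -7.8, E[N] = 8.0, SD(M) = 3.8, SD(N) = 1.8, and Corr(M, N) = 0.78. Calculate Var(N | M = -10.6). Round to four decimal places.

For a bivariate normal, Var(N | M=x) = σ_N²(1 − ρ²).
Var(N | M=-10.6) = (1.8)²·(1 − (0.78)²) = 3.24·0.3916 = 1.2688.

1.2688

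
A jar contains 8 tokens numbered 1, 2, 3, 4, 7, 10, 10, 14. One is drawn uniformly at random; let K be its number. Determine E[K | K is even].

8

P(K is even) = 5/8.
Σ over the event: 2·1/8 + 4·1/8 + 10·1/4 + 14·1/8 = 5.
E[K | K is even] = (5) / (5/8) = 8.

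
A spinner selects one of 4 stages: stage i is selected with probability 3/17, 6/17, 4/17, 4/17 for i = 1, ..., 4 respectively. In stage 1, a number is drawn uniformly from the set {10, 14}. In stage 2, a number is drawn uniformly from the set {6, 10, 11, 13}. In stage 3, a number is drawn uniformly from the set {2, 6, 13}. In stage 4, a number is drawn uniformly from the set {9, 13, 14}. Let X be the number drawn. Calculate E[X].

172/17

E[X | stage 1] = (10+14)/2 = 12.
E[X | stage 2] = (6+10+11+13)/4 = 10.
E[X | stage 3] = (2+6+13)/3 = 7.
E[X | stage 4] = (9+13+14)/3 = 12.
E[X] = (3/17)·(12) + (6/17)·(10) + (4/17)·(7) + (4/17)·(12) = 172/17.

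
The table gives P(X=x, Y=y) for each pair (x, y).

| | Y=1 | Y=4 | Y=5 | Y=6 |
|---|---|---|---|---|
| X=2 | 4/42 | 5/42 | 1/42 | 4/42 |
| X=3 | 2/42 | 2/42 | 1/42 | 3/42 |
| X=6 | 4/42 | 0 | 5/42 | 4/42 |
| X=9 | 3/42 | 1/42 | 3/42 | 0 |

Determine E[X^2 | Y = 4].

P(Y = 4) = 4/21.
Σ X^2·P over the event = 4·(5/42) + 9·(2/42) + 81·(1/42) = 17/6.
E[X^2 | Y = 4] = (17/6) / (4/21) = 119/8.

119/8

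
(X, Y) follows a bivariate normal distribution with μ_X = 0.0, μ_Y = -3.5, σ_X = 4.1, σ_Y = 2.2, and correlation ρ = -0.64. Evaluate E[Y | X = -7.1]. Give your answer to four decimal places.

E[Y | X=x] = μ_Y + ρ(σ_Y/σ_X)(x − μ_X) for jointly normal variables.
E[Y | X=-7.1] = -3.5 + (-0.64)·(2.2/4.1)·(-7.1 − (0.0)) = -3.5 + (-0.34341)·(-7.1) = -1.0618.

-1.0618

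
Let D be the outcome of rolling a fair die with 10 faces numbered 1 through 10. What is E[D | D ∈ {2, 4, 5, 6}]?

17/4

P(D ∈ {2, 4, 5, 6}) = 2/5.
Σ over the event: 2·1/10 + 4·1/10 + 5·1/10 + 6·1/10 = 17/10.
E[D | D ∈ {2, 4, 5, 6}] = (17/10) / (2/5) = 17/4.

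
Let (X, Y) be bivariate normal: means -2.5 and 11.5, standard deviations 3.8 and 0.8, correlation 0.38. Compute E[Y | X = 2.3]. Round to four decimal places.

11.8840

For a bivariate normal, E[Y | X=x] = μ_Y + ρ·(σ_Y/σ_X)·(x − μ_X).
E[Y | X=2.3] = 11.5 + (0.38)·(0.8/3.8)·(2.3 − (-2.5)) = 11.5 + (0.08)·(4.8) = 11.8840.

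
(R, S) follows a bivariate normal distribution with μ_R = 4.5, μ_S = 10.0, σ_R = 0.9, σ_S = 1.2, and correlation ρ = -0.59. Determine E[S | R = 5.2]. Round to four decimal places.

The regression of S on R has slope ρ·σ_S/σ_R and passes through (μ_R, μ_S).
E[S | R=5.2] = 10.0 + (-0.59)·(1.2/0.9)·(5.2 − (4.5)) = 10.0 + (-0.78667)·(0.7) = 9.4493.

9.4493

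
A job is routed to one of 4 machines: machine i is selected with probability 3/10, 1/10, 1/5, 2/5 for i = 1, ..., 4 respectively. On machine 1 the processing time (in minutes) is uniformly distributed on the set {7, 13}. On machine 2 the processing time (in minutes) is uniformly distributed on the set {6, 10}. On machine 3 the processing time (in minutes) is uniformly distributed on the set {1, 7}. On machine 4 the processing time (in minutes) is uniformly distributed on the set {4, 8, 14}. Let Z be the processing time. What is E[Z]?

E[Z | machine 1] = (7+13)/2 = 10.
E[Z | machine 2] = (6+10)/2 = 8.
E[Z | machine 3] = (1+7)/2 = 4.
E[Z | machine 4] = (4+8+14)/3 = 26/3.
E[Z] = (3/10)·(10) + (1/10)·(8) + (1/5)·(4) + (2/5)·(26/3) = 121/15.

121/15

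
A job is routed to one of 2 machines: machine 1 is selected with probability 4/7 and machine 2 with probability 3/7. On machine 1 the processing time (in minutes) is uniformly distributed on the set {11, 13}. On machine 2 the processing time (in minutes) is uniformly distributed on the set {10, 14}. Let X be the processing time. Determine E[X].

E[X | machine 1] = (11+13)/2 = 12.
E[X | machine 2] = (10+14)/2 = 12.
E[X] = (4/7)·(12) + (3/7)·(12) = 12.

12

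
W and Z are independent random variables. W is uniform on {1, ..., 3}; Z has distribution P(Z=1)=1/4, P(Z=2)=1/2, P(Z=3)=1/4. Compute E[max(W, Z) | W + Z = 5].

3

P(W + Z = 5) = 1/4.
Summing max(W,Z)·P(x,y) over outcomes with W + Z = 5 gives 3/4.
E[max(W, Z) | W + Z = 5] = (3/4) / (1/4) = 3.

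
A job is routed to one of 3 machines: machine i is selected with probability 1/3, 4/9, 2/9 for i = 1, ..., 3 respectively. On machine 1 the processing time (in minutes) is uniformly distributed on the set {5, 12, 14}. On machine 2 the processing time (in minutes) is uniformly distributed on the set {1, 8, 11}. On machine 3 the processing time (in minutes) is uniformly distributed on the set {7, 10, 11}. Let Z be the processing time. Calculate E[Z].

E[Z | machine 1] = (5+12+14)/3 = 31/3.
E[Z | machine 2] = (1+8+11)/3 = 20/3.
E[Z | machine 3] = (7+10+11)/3 = 28/3.
E[Z] = (1/3)·(31/3) + (4/9)·(20/3) + (2/9)·(28/3) = 229/27.

229/27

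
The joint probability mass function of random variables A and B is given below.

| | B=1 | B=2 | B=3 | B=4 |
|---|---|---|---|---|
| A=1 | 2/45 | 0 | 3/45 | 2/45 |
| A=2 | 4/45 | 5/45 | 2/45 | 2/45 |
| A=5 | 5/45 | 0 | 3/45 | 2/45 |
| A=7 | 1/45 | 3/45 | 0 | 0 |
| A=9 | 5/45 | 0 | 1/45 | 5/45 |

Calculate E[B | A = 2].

28/13

P(A = 2) = 13/45.
Summing B·P(A=x,B=y) over the conditioning event gives 28/45.
E[B | A = 2] = (28/45) / (13/45) = 28/13.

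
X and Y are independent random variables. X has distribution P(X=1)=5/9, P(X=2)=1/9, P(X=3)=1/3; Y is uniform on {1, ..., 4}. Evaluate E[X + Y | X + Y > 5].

45/7

P(X + Y > 5) = 7/36.
Summing (X+Y)·P(x,y) over outcomes with X + Y > 5 gives 5/4.
E[X + Y | X + Y > 5] = (5/4) / (7/36) = 45/7.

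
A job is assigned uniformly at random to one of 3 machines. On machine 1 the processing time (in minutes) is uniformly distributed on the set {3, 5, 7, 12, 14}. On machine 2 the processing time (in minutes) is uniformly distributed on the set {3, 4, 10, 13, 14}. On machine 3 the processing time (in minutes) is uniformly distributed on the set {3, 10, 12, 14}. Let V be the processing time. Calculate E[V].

E[V | machine 1] = (3+5+7+12+14)/5 = 41/5.
E[V | machine 2] = (3+4+10+13+14)/5 = 44/5.
E[V | machine 3] = (3+10+12+14)/4 = 39/4.
By the law of total expectation,
E[V] = (1/3)·(41/5) + (1/3)·(44/5) + (1/3)·(39/4) = 107/12.

107/12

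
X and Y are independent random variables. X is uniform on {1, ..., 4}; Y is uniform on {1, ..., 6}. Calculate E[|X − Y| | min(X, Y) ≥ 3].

5/4

Outcomes with min(X, Y) ≥ 3: (3,3), (3,4), (3,5), (3,6), (4,3), (4,4), (4,5), (4,6), each with probability 1/24.
E[|X − Y| | min(X, Y) ≥ 3] = (0 + 1 + 2 + 3 + 1 + 0 + 1 + 2) / 8 = 5/4.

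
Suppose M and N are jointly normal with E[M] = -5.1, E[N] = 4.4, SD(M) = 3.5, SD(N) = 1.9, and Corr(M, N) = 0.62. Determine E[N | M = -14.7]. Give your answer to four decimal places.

The regression of N on M has slope ρ·σ_N/σ_M and passes through (μ_M, μ_N).
E[N | M=-14.7] = 4.4 + (0.62)·(1.9/3.5)·(-14.7 − (-5.1)) = 4.4 + (0.33657)·(-9.6) = 1.1689.

1.1689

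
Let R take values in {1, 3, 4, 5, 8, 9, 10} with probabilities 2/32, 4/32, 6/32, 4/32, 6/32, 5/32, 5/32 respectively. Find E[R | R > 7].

P(R > 7) = 1/2.
Σ over the event: 8·3/16 + 9·5/32 + 10·5/32 = 143/32.
E[R | R > 7] = (143/32) / (1/2) = 143/16.

143/16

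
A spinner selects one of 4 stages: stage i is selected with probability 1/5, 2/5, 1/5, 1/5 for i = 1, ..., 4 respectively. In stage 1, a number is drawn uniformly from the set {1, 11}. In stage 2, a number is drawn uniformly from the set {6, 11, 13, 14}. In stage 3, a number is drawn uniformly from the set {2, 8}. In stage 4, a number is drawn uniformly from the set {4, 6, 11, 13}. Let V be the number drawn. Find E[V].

83/10

E[V | stage 1] = (1+11)/2 = 6.
E[V | stage 2] = (6+11+13+14)/4 = 11.
E[V | stage 3] = (2+8)/2 = 5.
E[V | stage 4] = (4+6+11+13)/4 = 17/2.
E[V] = (1/5)·(6) + (2/5)·(11) + (1/5)·(5) + (1/5)·(17/2) = 83/10.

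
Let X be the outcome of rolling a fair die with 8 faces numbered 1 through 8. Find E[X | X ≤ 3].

Given X ≤ 3, X is equally likely to be any of {1, 2, 3}.
E[X | X ≤ 3] = (1 + 2 + 3) / 3 = 2.

2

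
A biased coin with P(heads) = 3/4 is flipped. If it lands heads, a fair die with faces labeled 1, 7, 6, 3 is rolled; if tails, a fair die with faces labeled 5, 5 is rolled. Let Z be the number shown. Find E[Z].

E[Z | heads] = (1+7+6+3)/4 = 17/4.
E[Z | tails] = (5+5)/2 = 5.
E[Z] = (3/4)·(17/4) + (1/4)·(5) = 71/16.

71/16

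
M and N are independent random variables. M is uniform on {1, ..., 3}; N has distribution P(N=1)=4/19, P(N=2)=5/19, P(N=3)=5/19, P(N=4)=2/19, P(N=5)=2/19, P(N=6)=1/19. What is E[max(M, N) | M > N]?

P(M > N) = 13/57.
Summing max(M,N)·P(x,y) over outcomes with M > N gives 35/57.
E[max(M, N) | M > N] = (35/57) / (13/57) = 35/13.

35/13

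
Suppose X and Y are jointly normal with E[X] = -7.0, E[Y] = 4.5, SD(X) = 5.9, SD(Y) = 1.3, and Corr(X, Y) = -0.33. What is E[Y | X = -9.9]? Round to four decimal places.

4.7109

E[Y | X=x] = μ_Y + ρ(σ_Y/σ_X)(x − μ_X) for jointly normal variables.
E[Y | X=-9.9] = 4.5 + (-0.33)·(1.3/5.9)·(-9.9 − (-7.0)) = 4.5 + (-0.072712)·(-2.9) = 4.7109.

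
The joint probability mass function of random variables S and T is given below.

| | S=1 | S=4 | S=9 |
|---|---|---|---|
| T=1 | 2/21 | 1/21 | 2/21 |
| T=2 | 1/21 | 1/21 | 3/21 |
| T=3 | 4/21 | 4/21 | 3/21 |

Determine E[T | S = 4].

5/2

P(S = 4) = 2/7.
Summing T·P(S=x,T=y) over the conditioning event gives 5/7.
E[T | S = 4] = (5/7) / (2/7) = 5/2.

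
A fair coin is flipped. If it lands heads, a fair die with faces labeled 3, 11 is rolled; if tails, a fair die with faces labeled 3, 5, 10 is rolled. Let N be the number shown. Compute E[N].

13/2

E[N | heads] = (3+11)/2 = 7.
E[N | tails] = (3+5+10)/3 = 6.
By the law of total expectation,
E[N] = (1/2)·(7) + (1/2)·(6) = 13/2.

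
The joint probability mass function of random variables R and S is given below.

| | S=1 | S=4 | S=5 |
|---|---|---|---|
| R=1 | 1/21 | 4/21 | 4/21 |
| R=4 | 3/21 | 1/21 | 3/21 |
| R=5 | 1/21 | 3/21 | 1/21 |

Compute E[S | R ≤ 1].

37/9

P(R ≤ 1) = 3/7.
Σ S·P over the event = 1·(1/21) + 4·(4/21) + 5·(4/21) = 37/21.
E[S | R ≤ 1] = (37/21) / (3/7) = 37/9.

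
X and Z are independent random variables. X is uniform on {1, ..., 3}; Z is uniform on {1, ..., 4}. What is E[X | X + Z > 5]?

8/3

P(X + Z > 5) = 1/4.
Summing X·P(x,y) over outcomes with X + Z > 5 gives 2/3.
E[X | X + Z > 5] = (2/3) / (1/4) = 8/3.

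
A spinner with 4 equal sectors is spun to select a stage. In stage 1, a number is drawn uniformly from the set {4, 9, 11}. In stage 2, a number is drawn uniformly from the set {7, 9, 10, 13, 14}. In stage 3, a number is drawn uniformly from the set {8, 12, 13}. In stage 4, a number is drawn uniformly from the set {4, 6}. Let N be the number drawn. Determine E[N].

173/20

E[N | stage 1] = (4+9+11)/3 = 8.
E[N | stage 2] = (7+9+10+13+14)/5 = 53/5.
E[N | stage 3] = (8+12+13)/3 = 11.
E[N | stage 4] = (4+6)/2 = 5.
By the law of total expectation,
E[N] = (1/4)·(8) + (1/4)·(53/5) + (1/4)·(11) + (1/4)·(5) = 173/20.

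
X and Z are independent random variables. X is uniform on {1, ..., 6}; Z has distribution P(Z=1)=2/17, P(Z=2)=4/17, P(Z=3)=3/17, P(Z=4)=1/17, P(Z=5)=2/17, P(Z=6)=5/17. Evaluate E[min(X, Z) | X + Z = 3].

1

P(X + Z = 3) = 1/17.
Summing min(X,Z)·P(x,y) over outcomes with X + Z = 3 gives 1/17.
E[min(X, Z) | X + Z = 3] = (1/17) / (1/17) = 1.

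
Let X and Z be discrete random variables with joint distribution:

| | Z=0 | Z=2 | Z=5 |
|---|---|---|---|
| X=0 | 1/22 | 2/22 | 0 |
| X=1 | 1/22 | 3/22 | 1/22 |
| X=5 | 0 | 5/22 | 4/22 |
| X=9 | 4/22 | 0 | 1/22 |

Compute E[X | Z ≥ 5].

P(Z ≥ 5) = 3/11.
Σ X·P over the event = 1·(1/22) + 5·(4/22) + 9·(1/22) = 15/11.
E[X | Z ≥ 5] = (15/11) / (3/11) = 5.

5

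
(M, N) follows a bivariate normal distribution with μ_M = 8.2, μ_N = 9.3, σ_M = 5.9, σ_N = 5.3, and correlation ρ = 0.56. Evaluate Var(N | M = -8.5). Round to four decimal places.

The conditional variance in a bivariate normal is σ_N²(1 − ρ²), independent of x.
Var(N | M=-8.5) = (5.3)²·(1 − (0.56)²) = 28.09·0.6864 = 19.2810.

19.2810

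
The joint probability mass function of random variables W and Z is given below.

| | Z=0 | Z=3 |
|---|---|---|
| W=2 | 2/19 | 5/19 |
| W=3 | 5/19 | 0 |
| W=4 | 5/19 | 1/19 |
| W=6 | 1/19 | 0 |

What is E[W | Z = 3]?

P(Z = 3) = 6/19.
Σ W·P over the event = 2·(5/19) + 4·(1/19) = 14/19.
E[W | Z = 3] = (14/19) / (6/19) = 7/3.

7/3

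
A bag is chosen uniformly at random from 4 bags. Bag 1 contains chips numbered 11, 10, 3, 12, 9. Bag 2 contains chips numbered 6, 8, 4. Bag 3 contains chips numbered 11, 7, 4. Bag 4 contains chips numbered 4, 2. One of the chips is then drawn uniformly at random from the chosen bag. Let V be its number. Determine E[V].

19/3

E[V | bag 1] = (11+10+3+12+9)/5 = 9.
E[V | bag 2] = (6+8+4)/3 = 6.
E[V | bag 3] = (11+7+4)/3 = 22/3.
E[V | bag 4] = (4+2)/2 = 3.
E[V] = (1/4)·(9) + (1/4)·(6) + (1/4)·(22/3) + (1/4)·(3) = 19/3.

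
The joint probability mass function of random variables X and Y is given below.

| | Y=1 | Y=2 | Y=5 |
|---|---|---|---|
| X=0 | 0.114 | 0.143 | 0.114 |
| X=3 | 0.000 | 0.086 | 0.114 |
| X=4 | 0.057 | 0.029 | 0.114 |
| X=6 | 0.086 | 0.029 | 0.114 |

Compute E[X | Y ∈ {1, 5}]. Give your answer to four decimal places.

3.1220

P(Y ∈ {1, 5}) = 0.713.
Σ X·P over the event = 0·(0.114) + 0·(0.114) + 3·(0.114) + 4·(0.057) + 4·(0.114) + 6·(0.086) + 6·(0.114) = 2.226.
E[X | Y ∈ {1, 5}] = (2.226) / (0.713) = 3.1220.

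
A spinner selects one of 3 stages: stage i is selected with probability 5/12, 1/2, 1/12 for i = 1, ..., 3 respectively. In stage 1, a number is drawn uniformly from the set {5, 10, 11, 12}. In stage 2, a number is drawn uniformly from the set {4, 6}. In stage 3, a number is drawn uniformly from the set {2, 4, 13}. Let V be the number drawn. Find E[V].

503/72

E[V | stage 1] = (5+10+11+12)/4 = 19/2.
E[V | stage 2] = (4+6)/2 = 5.
E[V | stage 3] = (2+4+13)/3 = 19/3.
E[V] = (5/12)·(19/2) + (1/2)·(5) + (1/12)·(19/3) = 503/72.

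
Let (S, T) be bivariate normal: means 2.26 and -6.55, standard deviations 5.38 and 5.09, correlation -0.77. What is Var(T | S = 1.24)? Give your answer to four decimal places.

Var(T | S=x) = (1 − ρ²)·σ_T².
Var(T | S=1.24) = (5.09)²·(1 − (-0.77)²) = 25.9081·0.4071 = 10.5472.

10.5472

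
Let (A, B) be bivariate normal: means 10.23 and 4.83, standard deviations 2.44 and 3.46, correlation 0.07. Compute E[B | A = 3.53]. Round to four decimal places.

4.1649

The regression of B on A has slope ρ·σ_B/σ_A and passes through (μ_A, μ_B).
E[B | A=3.53] = 4.83 + (0.07)·(3.46/2.44)·(3.53 − (10.23)) = 4.83 + (0.099262)·(-6.7) = 4.1649.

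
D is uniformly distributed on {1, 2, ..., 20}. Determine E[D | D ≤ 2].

3/2

Given D ≤ 2, D is equally likely to be any of {1, 2}.
E[D | D ≤ 2] = (1 + 2) / 2 = 3/2.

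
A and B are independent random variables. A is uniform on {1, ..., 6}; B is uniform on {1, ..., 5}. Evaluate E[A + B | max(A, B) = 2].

10/3

P(max(A, B) = 2) = 1/10.
Summing (A+B)·P(x,y) over outcomes with max(A, B) = 2 gives 1/3.
E[A + B | max(A, B) = 2] = (1/3) / (1/10) = 10/3.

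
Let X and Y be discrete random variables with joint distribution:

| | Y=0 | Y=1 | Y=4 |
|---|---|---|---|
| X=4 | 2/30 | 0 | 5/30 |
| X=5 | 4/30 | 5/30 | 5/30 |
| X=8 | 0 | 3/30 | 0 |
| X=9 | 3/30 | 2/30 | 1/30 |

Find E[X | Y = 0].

55/9

P(Y = 0) = 3/10.
Σ X·P over the event = 4·(2/30) + 5·(4/30) + 9·(3/30) = 11/6.
E[X | Y = 0] = (11/6) / (3/10) = 55/9.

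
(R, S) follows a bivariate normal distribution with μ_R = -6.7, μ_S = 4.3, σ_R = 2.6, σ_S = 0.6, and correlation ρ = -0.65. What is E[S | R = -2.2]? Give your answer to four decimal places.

3.6250

E[S | R=x] = μ_S + ρ(σ_S/σ_R)(x − μ_R) for jointly normal variables.
E[S | R=-2.2] = 4.3 + (-0.65)·(0.6/2.6)·(-2.2 − (-6.7)) = 4.3 + (-0.15)·(4.5) = 3.6250.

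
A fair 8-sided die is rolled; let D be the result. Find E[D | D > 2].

Given D > 2, D is equally likely to be any of {3, 4, 5, 6, 7, 8}.
E[D | D > 2] = (3 + 4 + 5 + 6 + 7 + 8) / 6 = 11/2.

11/2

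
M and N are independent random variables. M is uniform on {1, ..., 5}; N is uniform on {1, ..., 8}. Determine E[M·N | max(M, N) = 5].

Outcomes with max(M, N) = 5: (1,5), (2,5), (3,5), (4,5), (5,1), (5,2), (5,3), (5,4), (5,5), each with probability 1/40.
E[M·N | max(M, N) = 5] = (5 + 10 + 15 + 20 + 5 + 10 + 15 + 20 + 25) / 9 = 125/9.

125/9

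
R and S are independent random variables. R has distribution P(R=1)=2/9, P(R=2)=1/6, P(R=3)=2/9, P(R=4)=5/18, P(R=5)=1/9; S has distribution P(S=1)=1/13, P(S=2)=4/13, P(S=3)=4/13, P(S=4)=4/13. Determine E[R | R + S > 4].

P(R + S > 4) = 179/234.
Summing R·P(x,y) over outcomes with R + S > 4 gives 23/9.
E[R | R + S > 4] = (23/9) / (179/234) = 598/179.

598/179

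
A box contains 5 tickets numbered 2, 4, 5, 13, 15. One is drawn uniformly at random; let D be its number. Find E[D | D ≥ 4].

P(D ≥ 4) = 4/5.
Σ over the event: 4·1/5 + 5·1/5 + 13·1/5 + 15·1/5 = 37/5.
E[D | D ≥ 4] = (37/5) / (4/5) = 37/4.

37/4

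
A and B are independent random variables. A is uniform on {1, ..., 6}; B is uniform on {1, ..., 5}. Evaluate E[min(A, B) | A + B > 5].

57/20

P(A + B > 5) = 2/3.
Summing min(A,B)·P(x,y) over outcomes with A + B > 5 gives 19/10.
E[min(A, B) | A + B > 5] = (19/10) / (2/3) = 57/20.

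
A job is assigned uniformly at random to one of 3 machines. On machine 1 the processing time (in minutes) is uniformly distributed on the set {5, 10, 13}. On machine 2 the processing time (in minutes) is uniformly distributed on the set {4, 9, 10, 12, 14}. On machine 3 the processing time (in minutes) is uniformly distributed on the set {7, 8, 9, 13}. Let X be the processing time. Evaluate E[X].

1703/180

E[X | machine 1] = (5+10+13)/3 = 28/3.
E[X | machine 2] = (4+9+10+12+14)/5 = 49/5.
E[X | machine 3] = (7+8+9+13)/4 = 37/4.
By the law of total expectation,
E[X] = (1/3)·(28/3) + (1/3)·(49/5) + (1/3)·(37/4) = 1703/180.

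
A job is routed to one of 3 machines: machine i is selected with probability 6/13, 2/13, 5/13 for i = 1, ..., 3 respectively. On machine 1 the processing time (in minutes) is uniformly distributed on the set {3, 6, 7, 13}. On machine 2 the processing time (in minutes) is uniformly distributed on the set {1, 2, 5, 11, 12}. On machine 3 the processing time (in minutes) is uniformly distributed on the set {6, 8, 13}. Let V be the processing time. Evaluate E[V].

1009/130

E[V | machine 1] = (3+6+7+13)/4 = 29/4.
E[V | machine 2] = (1+2+5+11+12)/5 = 31/5.
E[V | machine 3] = (6+8+13)/3 = 9.
By the law of total expectation,
E[V] = (6/13)·(29/4) + (2/13)·(31/5) + (5/13)·(9) = 1009/130.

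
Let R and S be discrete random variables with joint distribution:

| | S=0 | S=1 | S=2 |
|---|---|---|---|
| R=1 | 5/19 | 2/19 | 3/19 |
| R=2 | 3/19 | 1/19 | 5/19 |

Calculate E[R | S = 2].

P(S = 2) = 8/19.
Σ R·P over the event = 1·(3/19) + 2·(5/19) = 13/19.
E[R | S = 2] = (13/19) / (8/19) = 13/8.

13/8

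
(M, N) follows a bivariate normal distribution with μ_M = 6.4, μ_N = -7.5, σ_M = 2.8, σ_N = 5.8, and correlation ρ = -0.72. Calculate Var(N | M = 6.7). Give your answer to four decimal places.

16.2010

For a bivariate normal, Var(N | M=x) = σ_N²(1 − ρ²).
Var(N | M=6.7) = (5.8)²·(1 − (-0.72)²) = 33.64·0.4816 = 16.2010.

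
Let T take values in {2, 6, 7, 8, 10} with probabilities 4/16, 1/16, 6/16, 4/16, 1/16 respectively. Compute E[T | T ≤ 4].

P(T ≤ 4) = 1/4.
Σ over the event: 2·1/4 = 1/2.
E[T | T ≤ 4] = (1/2) / (1/4) = 2.

2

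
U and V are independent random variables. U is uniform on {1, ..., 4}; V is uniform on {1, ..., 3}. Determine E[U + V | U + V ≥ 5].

17/3

Outcomes with U + V ≥ 5: (2,3), (3,2), (3,3), (4,1), (4,2), (4,3), each with probability 1/12.
E[U + V | U + V ≥ 5] = (5 + 5 + 6 + 5 + 6 + 7) / 6 = 17/3.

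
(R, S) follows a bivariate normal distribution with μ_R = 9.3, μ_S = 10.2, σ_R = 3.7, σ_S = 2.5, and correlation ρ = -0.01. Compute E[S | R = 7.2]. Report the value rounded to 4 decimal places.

The regression of S on R has slope ρ·σ_S/σ_R and passes through (μ_R, μ_S).
E[S | R=7.2] = 10.2 + (-0.01)·(2.5/3.7)·(7.2 − (9.3)) = 10.2 + (-0.0067568)·(-2.1) = 10.2142.

10.2142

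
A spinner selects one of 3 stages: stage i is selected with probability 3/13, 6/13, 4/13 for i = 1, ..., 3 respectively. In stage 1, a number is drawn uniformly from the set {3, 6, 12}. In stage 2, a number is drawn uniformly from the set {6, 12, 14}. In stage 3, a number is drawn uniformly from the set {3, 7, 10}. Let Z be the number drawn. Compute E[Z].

E[Z | stage 1] = (3+6+12)/3 = 7.
E[Z | stage 2] = (6+12+14)/3 = 32/3.
E[Z | stage 3] = (3+7+10)/3 = 20/3.
E[Z] = (3/13)·(7) + (6/13)·(32/3) + (4/13)·(20/3) = 335/39.

335/39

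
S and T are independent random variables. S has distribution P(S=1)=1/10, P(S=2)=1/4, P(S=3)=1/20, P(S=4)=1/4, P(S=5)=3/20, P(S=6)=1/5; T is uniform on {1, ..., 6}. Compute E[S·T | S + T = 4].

29/8

P(S + T = 4) = 1/15.
Summing ST·P(x,y) over outcomes with S + T = 4 gives 29/120.
E[S·T | S + T = 4] = (29/120) / (1/15) = 29/8.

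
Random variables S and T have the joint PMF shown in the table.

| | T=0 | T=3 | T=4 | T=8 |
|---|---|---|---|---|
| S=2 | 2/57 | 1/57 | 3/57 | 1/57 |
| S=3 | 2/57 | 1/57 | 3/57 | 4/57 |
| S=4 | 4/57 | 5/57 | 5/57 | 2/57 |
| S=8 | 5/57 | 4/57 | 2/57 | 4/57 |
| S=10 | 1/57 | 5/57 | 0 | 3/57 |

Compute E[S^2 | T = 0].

P(T = 0) = 14/57.
Σ S^2·P over the event = 4·(2/57) + 9·(2/57) + 16·(4/57) + 64·(5/57) + 100·(1/57) = 170/19.
E[S^2 | T = 0] = (170/19) / (14/57) = 255/7.

255/7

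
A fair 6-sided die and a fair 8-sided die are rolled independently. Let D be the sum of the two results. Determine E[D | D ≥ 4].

P(D ≥ 4) = 15/16.
E[D | D ≥ 4] = (47/6) / (15/16) = 376/45.

376/45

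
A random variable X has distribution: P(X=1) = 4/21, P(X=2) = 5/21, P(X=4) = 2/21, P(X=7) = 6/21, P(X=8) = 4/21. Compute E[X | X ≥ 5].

P(X ≥ 5) = 10/21.
Σ over the event: 7·2/7 + 8·4/21 = 74/21.
E[X | X ≥ 5] = (74/21) / (10/21) = 37/5.

37/5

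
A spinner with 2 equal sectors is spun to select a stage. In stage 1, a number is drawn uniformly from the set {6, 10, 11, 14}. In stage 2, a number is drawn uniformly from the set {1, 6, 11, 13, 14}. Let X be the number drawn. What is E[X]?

77/8

E[X | stage 1] = (6+10+11+14)/4 = 41/4.
E[X | stage 2] = (1+6+11+13+14)/5 = 9.
By the law of total expectation,
E[X] = (1/2)·(41/4) + (1/2)·(9) = 77/8.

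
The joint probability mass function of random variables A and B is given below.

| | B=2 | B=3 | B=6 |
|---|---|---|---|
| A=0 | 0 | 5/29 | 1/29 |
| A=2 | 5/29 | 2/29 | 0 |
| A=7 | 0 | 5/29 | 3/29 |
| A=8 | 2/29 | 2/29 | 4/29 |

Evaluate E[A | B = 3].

55/14

P(B = 3) = 14/29.
Σ A·P over the event = 0·(5/29) + 2·(2/29) + 7·(5/29) + 8·(2/29) = 55/29.
E[A | B = 3] = (55/29) / (14/29) = 55/14.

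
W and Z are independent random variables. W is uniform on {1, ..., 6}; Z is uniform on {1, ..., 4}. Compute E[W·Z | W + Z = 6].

15/2

Outcomes with W + Z = 6: (2,4), (3,3), (4,2), (5,1), each with probability 1/24.
E[W·Z | W + Z = 6] = (8 + 9 + 8 + 5) / 4 = 15/2.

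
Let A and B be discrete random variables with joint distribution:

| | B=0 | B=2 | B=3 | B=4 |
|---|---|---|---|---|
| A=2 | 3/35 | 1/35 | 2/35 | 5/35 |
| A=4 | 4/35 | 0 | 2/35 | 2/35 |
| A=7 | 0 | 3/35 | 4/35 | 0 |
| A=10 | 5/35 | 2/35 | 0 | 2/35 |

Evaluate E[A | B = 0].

6

P(B = 0) = 12/35.
Summing A·P(A=x,B=y) over the conditioning event gives 72/35.
E[A | B = 0] = (72/35) / (12/35) = 6.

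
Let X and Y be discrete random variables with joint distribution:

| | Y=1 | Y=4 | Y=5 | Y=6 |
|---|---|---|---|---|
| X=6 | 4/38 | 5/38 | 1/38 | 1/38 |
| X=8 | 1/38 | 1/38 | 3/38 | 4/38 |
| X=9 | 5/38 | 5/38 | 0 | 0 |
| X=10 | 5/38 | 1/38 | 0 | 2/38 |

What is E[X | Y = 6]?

58/7

P(Y = 6) = 7/38.
Σ X·P over the event = 6·(1/38) + 8·(4/38) + 10·(2/38) = 29/19.
E[X | Y = 6] = (29/19) / (7/38) = 58/7.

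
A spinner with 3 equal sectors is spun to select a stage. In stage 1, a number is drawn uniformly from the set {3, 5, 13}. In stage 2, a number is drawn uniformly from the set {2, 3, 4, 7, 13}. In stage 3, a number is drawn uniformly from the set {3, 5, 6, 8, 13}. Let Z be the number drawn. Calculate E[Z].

E[Z | stage 1] = (3+5+13)/3 = 7.
E[Z | stage 2] = (2+3+4+7+13)/5 = 29/5.
E[Z | stage 3] = (3+5+6+8+13)/5 = 7.
By the law of total expectation,
E[Z] = (1/3)·(7) + (1/3)·(29/5) + (1/3)·(7) = 33/5.

33/5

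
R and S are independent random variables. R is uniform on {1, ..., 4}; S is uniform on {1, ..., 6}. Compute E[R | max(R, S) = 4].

22/7

Outcomes with max(R, S) = 4: (1,4), (2,4), (3,4), (4,1), (4,2), (4,3), (4,4), each with probability 1/24.
E[R | max(R, S) = 4] = (1 + 2 + 3 + 4 + 4 + 4 + 4) / 7 = 22/7.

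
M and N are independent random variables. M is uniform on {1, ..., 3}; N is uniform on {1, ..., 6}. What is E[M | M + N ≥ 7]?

7/3

P(M + N ≥ 7) = 1/3.
Summing M·P(x,y) over outcomes with M + N ≥ 7 gives 7/9.
E[M | M + N ≥ 7] = (7/9) / (1/3) = 7/3.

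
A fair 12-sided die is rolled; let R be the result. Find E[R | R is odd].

6

Given R is odd, R is equally likely to be any of {1, 3, 5, 7, 9, 11}.
E[R | R is odd] = (1 + 3 + 5 + 7 + 9 + 11) / 6 = 6.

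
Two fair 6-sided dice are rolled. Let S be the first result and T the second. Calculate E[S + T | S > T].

7

P(S > T) = 5/12.
Summing (S+T)·P(x,y) over outcomes with S > T gives 35/12.
E[S + T | S > T] = (35/12) / (5/12) = 7.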